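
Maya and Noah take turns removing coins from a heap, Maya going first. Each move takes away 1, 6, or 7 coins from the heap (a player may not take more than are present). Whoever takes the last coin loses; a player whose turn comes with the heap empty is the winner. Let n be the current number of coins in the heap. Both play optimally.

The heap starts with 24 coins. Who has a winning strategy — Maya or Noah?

Positions with no move are W. A position that does have a move is losing for the player to move precisely when every available move leads to a winning position for the opponent. Fill in the labels:
n=0: no move; the opponent has just taken the last coin and therefore loses → W
n=1: the only move is to 0(W), a W ⇒ L
n=2: can move to 1, which is L ⇒ W
n=3: the only move is to 2(W), a W ⇒ L
n=4: can move to 3, which is L ⇒ W
n=5: the only move is to 4(W), a W ⇒ L
n=6: can move to 5, which is L ⇒ W
n=7: can move to 1, which is L ⇒ W
n=8: can move to 1, which is L ⇒ W
n=9: can move to 3, which is L ⇒ W
n=10: can move to 3, which is L ⇒ W
n=11: can move to 5, which is L ⇒ W
n=12: can move to 5, which is L ⇒ W
n=13: moves to 12(W), 7(W), 6(W); every one is W ⇒ L
n=14: can move to 13, which is L ⇒ W
n=15: moves to 14(W), 9(W), 8(W); every one is W ⇒ L
n=16: can move to 15, which is L ⇒ W
n=17: moves to 16(W), 11(W), 10(W); every one is W ⇒ L
n=18: can move to 17, which is L ⇒ W
n=19: can move to 13, which is L ⇒ W
n=20: can move to 13, which is L ⇒ W
n=21: can move to 15, which is L ⇒ W
n=22: can move to 15, which is L ⇒ W
n=23: can move to 17, which is L ⇒ W
n=24: can move to 17, which is L ⇒ W
From 24 Maya can remove 7, leaving 17, reaching an L position.

Maya wins.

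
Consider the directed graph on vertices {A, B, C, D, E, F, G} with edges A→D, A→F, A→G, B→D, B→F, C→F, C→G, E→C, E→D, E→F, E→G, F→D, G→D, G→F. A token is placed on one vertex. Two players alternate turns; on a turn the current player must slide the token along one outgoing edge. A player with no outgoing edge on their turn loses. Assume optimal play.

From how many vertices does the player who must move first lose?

Label each position W (a win for the player to move) or L (a loss). A position with no legal move is L; any other position is W exactly when some move reaches an L, and L when every move reaches a W.
Every edge goes from a vertex to one that appears earlier in the order D, F, G, C, E, B, A, so processing vertices in that order labels each vertex after all of its successors.
D: no outgoing edge → L
F: →D(L), so W
G: →D(L), so W
C: →G(W), F(W) — all W, so L
E: →C(L), so W
B: →D(L), so W
A: →D(L), so W
The L vertices are C, D; that is 2 in all.

2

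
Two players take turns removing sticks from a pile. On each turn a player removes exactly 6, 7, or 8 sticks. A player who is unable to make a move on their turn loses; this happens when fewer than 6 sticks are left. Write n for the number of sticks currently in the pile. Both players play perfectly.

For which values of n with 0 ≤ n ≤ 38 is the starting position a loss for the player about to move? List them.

Compute win/loss labels from the base case upward. A position with no move is L. Any other position is W if it can reach an L in one move, else L.
n=0: no move → L
n=1: no move → L
n=2: no move → L
n=3: no move → L
n=4: no move → L
n=5: no move → L
n=6: W (go to 0, an L position)
n=7: W (go to 1, an L position)
n=8: W (go to 2, an L position)
n=9: W (go to 3, an L position)
n=10: W (go to 4, an L position)
n=11: W (go to 5, an L position)
n=12: W (go to 5, an L position)
n=13: W (go to 5, an L position)
n=14: L (options 8(W), 7(W), 6(W) are all W)
n=15: L (options 9(W), 8(W), 7(W) are all W)
n=16: L (options 10(W), 9(W), 8(W) are all W)
n=17: L (options 11(W), 10(W), 9(W) are all W)
n=18: L (options 12(W), 11(W), 10(W) are all W)
n=19: L (options 13(W), 12(W), 11(W) are all W)
n=20: W (go to 14, an L position)
n=21: W (go to 15, an L position)
n=22: W (go to 16, an L position)
n=23: W (go to 17, an L position)
n=24: W (go to 18, an L position)
n=25: W (go to 19, an L position)
n=26: W (go to 19, an L position)
n=27: W (go to 19, an L position)
n=28: L (options 22(W), 21(W), 20(W) are all W)
n=29: L (options 23(W), 22(W), 21(W) are all W)
n=30: L (options 24(W), 23(W), 22(W) are all W)
n=31: L (options 25(W), 24(W), 23(W) are all W)
n=32: L (options 26(W), 25(W), 24(W) are all W)
n=33: L (options 27(W), 26(W), 25(W) are all W)
n=34: W (go to 28, an L position)
n=35: W (go to 29, an L position)
n=36: W (go to 30, an L position)
n=37: W (go to 31, an L position)
n=38: W (go to 32, an L position)
Reading off the rows marked L gives the requested list; there are 18 such values of n.

0, 1, 2, 3, 4, 5, 14, 15, 16, 17, 18, 19, 28, 29, 30, 31, 32, 33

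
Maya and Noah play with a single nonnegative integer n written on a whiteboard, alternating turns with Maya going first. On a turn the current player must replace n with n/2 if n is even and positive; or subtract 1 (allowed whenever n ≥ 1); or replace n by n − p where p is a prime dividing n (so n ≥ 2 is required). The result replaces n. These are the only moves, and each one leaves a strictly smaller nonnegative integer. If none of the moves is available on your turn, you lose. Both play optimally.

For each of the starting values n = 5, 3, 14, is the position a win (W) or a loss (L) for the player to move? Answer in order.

5: W, 3: W, 14: L

Work bottom-up. With no move the player to move loses. Otherwise the position is W if at least one move leads to an L position for the opponent, and L if every move leads to a W.
n=0: no move → L
n=1: can move to 0, which is L ⇒ W
n=2: can move to 0, which is L ⇒ W
n=3: can move to 0, which is L ⇒ W
n=4: moves to 2(W), 3(W); every one is W ⇒ L
n=5: can move to 0, which is L ⇒ W
n=6: can move to 4, which is L ⇒ W
n=7: can move to 0, which is L ⇒ W
n=8: can move to 4, which is L ⇒ W
n=9: moves to 6(W), 8(W); every one is W ⇒ L
n=10: can move to 9, which is L ⇒ W
n=11: can move to 0, which is L ⇒ W
n=12: can move to 9, which is L ⇒ W
n=13: can move to 0, which is L ⇒ W
n=14: moves to 7(W), 12(W), 13(W); every one is W ⇒ L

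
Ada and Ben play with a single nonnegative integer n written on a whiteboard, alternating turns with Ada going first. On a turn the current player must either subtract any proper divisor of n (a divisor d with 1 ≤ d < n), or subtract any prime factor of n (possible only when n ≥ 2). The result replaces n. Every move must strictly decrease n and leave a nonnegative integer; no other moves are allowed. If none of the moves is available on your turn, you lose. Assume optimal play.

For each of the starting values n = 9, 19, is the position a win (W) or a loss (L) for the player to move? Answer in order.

Positions with no move are L. A position that does have a move is losing for the player to move precisely when every available move leads to a winning position for the opponent. Fill in the labels:
n=0: no move → L
n=1: no move → L
n=2: reaches L-position 0 → W
n=3: reaches L-position 0 → W
n=4: only reaches 2(W), 3(W), all W → L
n=5: reaches L-position 0 → W
n=6: reaches L-position 4 → W
n=7: reaches L-position 0 → W
n=8: reaches L-position 4 → W
n=9: only reaches 6(W), 8(W), all W → L
n=10: reaches L-position 9 → W
n=11: reaches L-position 0 → W
n=12: reaches L-position 9 → W
n=13: reaches L-position 0 → W
n=14: only reaches 7(W), 12(W), 13(W), all W → L
n=15: reaches L-position 14 → W
n=16: reaches L-position 14 → W
n=17: reaches L-position 0 → W
n=18: reaches L-position 9 → W
n=19: reaches L-position 0 → W

9: L, 19: W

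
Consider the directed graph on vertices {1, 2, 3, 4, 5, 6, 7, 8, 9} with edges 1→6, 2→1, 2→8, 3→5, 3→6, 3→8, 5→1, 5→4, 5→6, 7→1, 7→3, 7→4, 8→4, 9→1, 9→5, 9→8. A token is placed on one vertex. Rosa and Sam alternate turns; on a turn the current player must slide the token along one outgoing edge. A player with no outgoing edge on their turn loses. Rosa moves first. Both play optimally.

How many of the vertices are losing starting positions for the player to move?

Label each position W (a win for the player to move) or L (a loss). A position with no legal move is L; any other position is W exactly when some move reaches an L, and L when every move reaches a W.
Every edge goes from a vertex to one that appears earlier in the order 6, 4, 1, 8, 5, 2, 3, 7, 9, so processing vertices in that order labels each vertex after all of its successors.
6: no outgoing edge → L
4: no outgoing edge → L
1: →6(L), so W
8: →4(L), so W
5: →4(L), so W
2: →8(W), 1(W) — all W, so L
3: →6(L), so W
7: →4(L), so W
9: →5(W), 8(W), 1(W) — all W, so L
The L vertices are 2, 4, 6, 9; that is 4 in all.

4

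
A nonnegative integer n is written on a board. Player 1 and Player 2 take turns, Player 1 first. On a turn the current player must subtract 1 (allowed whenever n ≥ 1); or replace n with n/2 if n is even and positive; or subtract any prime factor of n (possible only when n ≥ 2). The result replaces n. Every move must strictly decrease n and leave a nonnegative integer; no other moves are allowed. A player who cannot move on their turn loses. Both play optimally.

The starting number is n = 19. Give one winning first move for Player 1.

Move to 0.

Classify positions by backward induction: terminal positions (no move available) are L. From any other position, the mover wins iff some move reaches an L.
n=0: no move → L
n=1: reaches L-position 0 → W
n=2: reaches L-position 0 → W
n=3: reaches L-position 0 → W
n=4: only reaches 2(W), 3(W), all W → L
n=5: reaches L-position 0 → W
n=6: reaches L-position 4 → W
n=7: reaches L-position 0 → W
n=8: reaches L-position 4 → W
n=9: only reaches 6(W), 8(W), all W → L
n=10: reaches L-position 9 → W
n=11: reaches L-position 0 → W
n=12: reaches L-position 9 → W
n=13: reaches L-position 0 → W
n=14: only reaches 7(W), 12(W), 13(W), all W → L
n=15: reaches L-position 14 → W
n=16: reaches L-position 14 → W
n=17: reaches L-position 0 → W
n=18: reaches L-position 9 → W
n=19: reaches L-position 0 → W
From 19, the L positions reachable in one move are: 0.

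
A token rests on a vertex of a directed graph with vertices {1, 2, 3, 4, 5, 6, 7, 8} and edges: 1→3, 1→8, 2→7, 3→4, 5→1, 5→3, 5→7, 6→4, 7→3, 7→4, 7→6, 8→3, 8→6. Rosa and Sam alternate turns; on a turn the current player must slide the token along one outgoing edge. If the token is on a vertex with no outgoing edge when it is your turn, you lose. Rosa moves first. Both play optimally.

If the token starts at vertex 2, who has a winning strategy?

Sam wins.

Work bottom-up. With no move the player to move loses. Otherwise the position is W if at least one move leads to an L position for the opponent, and L if every move leads to a W.
Every edge goes from a vertex to one that appears earlier in the order 4, 6, 3, 7, 8, 1, 2, 5, so processing vertices in that order labels each vertex after all of its successors.
4: no outgoing edge → L
6: reaches L-position 4 → W
3: reaches L-position 4 → W
7: reaches L-position 4 → W
8: only reaches 3(W), 6(W), all W → L
1: reaches L-position 8 → W
2: only reaches 7(W), which is W → L
5: only reaches 1(W), 7(W), 3(W), all W → L
The starting position 2 is L: whatever Rosa does, the opponent receives a W position.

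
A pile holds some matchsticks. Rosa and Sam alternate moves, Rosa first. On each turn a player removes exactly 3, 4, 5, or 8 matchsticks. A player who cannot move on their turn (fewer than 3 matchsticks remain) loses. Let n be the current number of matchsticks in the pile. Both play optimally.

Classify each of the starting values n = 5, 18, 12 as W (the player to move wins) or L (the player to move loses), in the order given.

Compute win/loss labels from the base case upward. A position with no move is L. Any other position is W if it can reach an L in one move, else L.
n=0: no move → L
n=1: no move → L
n=2: no move → L
n=3: W (go to 0, an L position)
n=4: W (go to 1, an L position)
n=5: W (go to 2, an L position)
n=6: W (go to 2, an L position)
n=7: W (go to 2, an L position)
n=8: W (go to 0, an L position)
n=9: W (go to 1, an L position)
n=10: W (go to 2, an L position)
n=11: L (options 8(W), 7(W), 6(W), 3(W) are all W)
n=12: L (options 9(W), 8(W), 7(W), 4(W) are all W)
n=13: L (options 10(W), 9(W), 8(W), 5(W) are all W)
n=14: W (go to 11, an L position)
n=15: W (go to 12, an L position)
n=16: W (go to 13, an L position)
n=17: W (go to 13, an L position)
n=18: W (go to 13, an L position)

5: W, 18: W, 12: L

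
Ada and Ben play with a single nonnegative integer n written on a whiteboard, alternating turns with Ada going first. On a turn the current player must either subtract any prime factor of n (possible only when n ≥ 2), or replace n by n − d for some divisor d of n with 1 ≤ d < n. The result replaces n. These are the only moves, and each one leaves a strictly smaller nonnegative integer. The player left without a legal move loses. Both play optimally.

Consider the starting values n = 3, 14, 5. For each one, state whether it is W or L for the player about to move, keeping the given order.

Build the W/L table. Terminal = L. A non-terminal position is W if it has a move to some L; otherwise it is L.
n=0: no move → L
n=1: no move → L
n=2: reaches L-position 0 → W
n=3: reaches L-position 0 → W
n=4: only reaches 2(W), 3(W), all W → L
n=5: reaches L-position 0 → W
n=6: reaches L-position 4 → W
n=7: reaches L-position 0 → W
n=8: reaches L-position 4 → W
n=9: only reaches 6(W), 8(W), all W → L
n=10: reaches L-position 9 → W
n=11: reaches L-position 0 → W
n=12: reaches L-position 9 → W
n=13: reaches L-position 0 → W
n=14: only reaches 7(W), 12(W), 13(W), all W → L

3: W, 14: L, 5: W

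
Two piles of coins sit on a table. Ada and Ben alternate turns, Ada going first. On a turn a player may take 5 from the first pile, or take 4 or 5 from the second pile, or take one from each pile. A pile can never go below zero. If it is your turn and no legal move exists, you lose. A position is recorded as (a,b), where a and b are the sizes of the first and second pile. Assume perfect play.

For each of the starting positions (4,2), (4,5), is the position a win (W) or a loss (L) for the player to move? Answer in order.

(4,2): L, (4,5): W

Work bottom-up. With no move the player to move loses. Otherwise the position is W if at least one move leads to an L position for the opponent, and L if every move leads to a W.
No move ever increases a pile, so every position that can arise here has a ≤ 4 and b ≤ 5; it is enough to label the cells with 0 ≤ a ≤ 4 and 0 ≤ b ≤ 5.
Every move lowers a or b (never raises either), so fill the grid row by row in increasing a, and left to right within a row: each cell's successors are then already labelled.
      b=0  b=1  b=2  b=3  b=4  b=5
a=0:    L    L    L    L    W    W
a=1:    L    W    W    W    W    W
a=2:    L    W    L    L    W    W
a=3:    L    W    L    W    W    W
a=4:    L    W    L    W    W    W
Cells with no legal move (terminal, hence L): (0,0), (0,1), (0,2), (0,3), (1,0), (2,0), (3,0), (4,0).
The remaining L cells, each justified by listing all of its moves:
(2,2): L (sole option (1,1)(W) is W)
(2,3): L (sole option (1,2)(W) is W)
(3,2): L (sole option (2,1)(W) is W)
(4,2): L (sole option (3,1)(W) is W)
Every other cell has at least one move into one of the L cells above, so it is W.
(4,2): one of the L cells justified above, so L
(4,5): the move to (4,0) reaches an L cell, so W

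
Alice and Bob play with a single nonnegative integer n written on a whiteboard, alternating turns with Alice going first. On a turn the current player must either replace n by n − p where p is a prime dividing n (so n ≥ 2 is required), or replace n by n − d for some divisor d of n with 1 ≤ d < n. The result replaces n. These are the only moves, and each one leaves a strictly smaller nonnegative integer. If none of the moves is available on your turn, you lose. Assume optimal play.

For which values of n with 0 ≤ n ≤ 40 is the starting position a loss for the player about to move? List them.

Build the W/L table. Terminal = L. A non-terminal position is W if it has a move to some L; otherwise it is L.
n=0: no move → L
n=1: no move → L
n=2: can move to 0, which is L ⇒ W
n=3: can move to 0, which is L ⇒ W
n=4: moves to 2(W), 3(W); every one is W ⇒ L
n=5: can move to 0, which is L ⇒ W
n=6: can move to 4, which is L ⇒ W
n=7: can move to 0, which is L ⇒ W
n=8: can move to 4, which is L ⇒ W
n=9: moves to 6(W), 8(W); every one is W ⇒ L
n=10: can move to 9, which is L ⇒ W
n=11: can move to 0, which is L ⇒ W
n=12: can move to 9, which is L ⇒ W
n=13: can move to 0, which is L ⇒ W
n=14: moves to 7(W), 12(W), 13(W); every one is W ⇒ L
n=15: can move to 14, which is L ⇒ W
n=16: can move to 14, which is L ⇒ W
n=17: can move to 0, which is L ⇒ W
n=18: can move to 9, which is L ⇒ W
n=19: can move to 0, which is L ⇒ W
n=20: moves to 10(W), 15(W), 16(W), 18(W), 19(W); every one is W ⇒ L
n=21: can move to 14, which is L ⇒ W
n=22: can move to 20, which is L ⇒ W
n=23: can move to 0, which is L ⇒ W
n=24: can move to 20, which is L ⇒ W
n=25: can move to 20, which is L ⇒ W
n=26: moves to 13(W), 24(W), 25(W); every one is W ⇒ L
n=27: can move to 26, which is L ⇒ W
n=28: can move to 14, which is L ⇒ W
n=29: can move to 0, which is L ⇒ W
n=30: can move to 20, which is L ⇒ W
n=31: can move to 0, which is L ⇒ W
n=32: moves to 16(W), 24(W), 28(W), 30(W), 31(W); every one is W ⇒ L
n=33: can move to 32, which is L ⇒ W
n=34: can move to 32, which is L ⇒ W
n=35: moves to 28(W), 30(W), 34(W); every one is W ⇒ L
n=36: can move to 32, which is L ⇒ W
n=37: can move to 0, which is L ⇒ W
n=38: moves to 19(W), 36(W), 37(W); every one is W ⇒ L
n=39: can move to 26, which is L ⇒ W
n=40: can move to 20, which is L ⇒ W
Reading off the rows marked L gives the requested list; there are 10 such values of n.

0, 1, 4, 9, 14, 20, 26, 32, 35, 38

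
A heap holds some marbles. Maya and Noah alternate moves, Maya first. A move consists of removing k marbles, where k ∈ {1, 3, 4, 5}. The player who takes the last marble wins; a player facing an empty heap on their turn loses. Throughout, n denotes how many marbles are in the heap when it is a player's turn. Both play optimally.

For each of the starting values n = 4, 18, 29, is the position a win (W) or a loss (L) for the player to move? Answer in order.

4: W, 18: L, 29: W

Classify positions by backward induction: terminal positions (no move available) are L. From any other position, the mover wins iff some move reaches an L.
n=0: no move → L
n=1: can move to 0, which is L ⇒ W
n=2: the only move is to 1(W), a W ⇒ L
n=3: can move to 2, which is L ⇒ W
n=4: can move to 0, which is L ⇒ W
n=5: can move to 2, which is L ⇒ W
n=6: can move to 2, which is L ⇒ W
n=7: can move to 2, which is L ⇒ W
n=8: moves to 7(W), 5(W), 4(W), 3(W); every one is W ⇒ L
n=9: can move to 8, which is L ⇒ W
n=10: moves to 9(W), 7(W), 6(W), 5(W); every one is W ⇒ L
n=11: can move to 10, which is L ⇒ W
n=12: can move to 8, which is L ⇒ W
n=13: can move to 10, which is L ⇒ W
n=14: can move to 10, which is L ⇒ W
n=15: can move to 10, which is L ⇒ W
n=16: moves to 15(W), 13(W), 12(W), 11(W); every one is W ⇒ L
n=17: can move to 16, which is L ⇒ W
n=18: moves to 17(W), 15(W), 14(W), 13(W); every one is W ⇒ L
n=19: can move to 18, which is L ⇒ W
n=20: can move to 16, which is L ⇒ W
n=21: can move to 18, which is L ⇒ W
n=22: can move to 18, which is L ⇒ W
n=23: can move to 18, which is L ⇒ W
n=24: moves to 23(W), 21(W), 20(W), 19(W); every one is W ⇒ L
n=25: can move to 24, which is L ⇒ W
n=26: moves to 25(W), 23(W), 22(W), 21(W); every one is W ⇒ L
n=27: can move to 26, which is L ⇒ W
n=28: can move to 24, which is L ⇒ W
n=29: can move to 26, which is L ⇒ W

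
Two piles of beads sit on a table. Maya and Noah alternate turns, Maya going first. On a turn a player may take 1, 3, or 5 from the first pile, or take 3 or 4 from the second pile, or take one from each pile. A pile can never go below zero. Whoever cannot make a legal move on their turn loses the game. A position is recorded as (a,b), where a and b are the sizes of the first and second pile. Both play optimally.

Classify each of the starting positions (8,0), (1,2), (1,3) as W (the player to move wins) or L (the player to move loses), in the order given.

(8,0): L, (1,2): W, (1,3): W

Label each position W (a win for the player to move) or L (a loss). A position with no legal move is L; any other position is W exactly when some move reaches an L, and L when every move reaches a W.
No move ever increases a pile, so every position that can arise here has a ≤ 8 and b ≤ 3; it is enough to label the cells with 0 ≤ a ≤ 8 and 0 ≤ b ≤ 3.
Every move lowers a or b (never raises either), so fill the grid row by row in increasing a, and left to right within a row: each cell's successors are then already labelled.
      b=0  b=1  b=2  b=3
a=0:    L    L    L    W
a=1:    W    W    W    W
a=2:    L    L    L    W
a=3:    W    W    W    W
a=4:    L    L    L    W
a=5:    W    W    W    W
a=6:    L    L    L    W
a=7:    W    W    W    W
a=8:    L    L    L    W
Cells with no legal move (terminal, hence L): (0,0), (0,1), (0,2).
The remaining L cells, each justified by listing all of its moves:
(2,0): only reaches (1,0)(W), which is W → L
(2,1): only reaches (1,1)(W), (1,0)(W), all W → L
(2,2): only reaches (1,2)(W), (1,1)(W), all W → L
(4,0): only reaches (3,0)(W), (1,0)(W), all W → L
(4,1): only reaches (3,1)(W), (1,1)(W), (3,0)(W), all W → L
(4,2): only reaches (3,2)(W), (1,2)(W), (3,1)(W), all W → L
(6,0): only reaches (5,0)(W), (3,0)(W), (1,0)(W), all W → L
(6,1): only reaches (5,1)(W), (3,1)(W), (1,1)(W), (5,0)(W), all W → L
(6,2): only reaches (5,2)(W), (3,2)(W), (1,2)(W), (5,1)(W), all W → L
(8,0): only reaches (7,0)(W), (5,0)(W), (3,0)(W), all W → L
(8,1): only reaches (7,1)(W), (5,1)(W), (3,1)(W), (7,0)(W), all W → L
(8,2): only reaches (7,2)(W), (5,2)(W), (3,2)(W), (7,1)(W), all W → L
Every other cell has at least one move into one of the L cells above, so it is W.
(8,0): one of the L cells justified above, so L
(1,2): the move to (0,2) reaches an L cell, so W
(1,3): the move to (0,2) reaches an L cell, so W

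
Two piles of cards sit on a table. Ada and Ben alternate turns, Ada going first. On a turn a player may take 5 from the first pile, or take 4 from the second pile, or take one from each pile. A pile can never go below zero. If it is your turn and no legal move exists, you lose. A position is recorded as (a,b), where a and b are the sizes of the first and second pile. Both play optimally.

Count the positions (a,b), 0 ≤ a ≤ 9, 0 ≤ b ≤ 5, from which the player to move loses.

28

Build the W/L table. Terminal = L. A non-terminal position is W if it has a move to some L; otherwise it is L.
Every move lowers a or b (never raises either), so fill the grid row by row in increasing a, and left to right within a row: each cell's successors are then already labelled.
      b=0  b=1  b=2  b=3  b=4  b=5
a=0:    L    L    L    L    W    W
a=1:    L    W    W    W    W    L
a=2:    L    W    L    L    W    L
a=3:    L    W    L    W    W    L
a=4:    L    W    L    W    W    L
a=5:    W    W    W    W    L    L
a=6:    W    L    L    L    L    W
a=7:    W    L    W    W    W    W
a=8:    W    L    W    L    L    W
a=9:    W    L    W    L    W    W
Cells with no legal move (terminal, hence L): (0,0), (0,1), (0,2), (0,3), (1,0), (2,0), (3,0), (4,0).
The remaining L cells, each justified by listing all of its moves:
(1,5): →(1,1)(W), (0,4)(W) — all W, so L
(2,2): →(1,1)(W) only, which is W, so L
(2,3): →(1,2)(W) only, which is W, so L
(2,5): →(2,1)(W), (1,4)(W) — all W, so L
(3,2): →(2,1)(W) only, which is W, so L
(3,5): →(3,1)(W), (2,4)(W) — all W, so L
(4,2): →(3,1)(W) only, which is W, so L
(4,5): →(4,1)(W), (3,4)(W) — all W, so L
(5,4): →(0,4)(W), (5,0)(W), (4,3)(W) — all W, so L
(5,5): →(0,5)(W), (5,1)(W), (4,4)(W) — all W, so L
(6,1): →(1,1)(W), (5,0)(W) — all W, so L
(6,2): →(1,2)(W), (5,1)(W) — all W, so L
(6,3): →(1,3)(W), (5,2)(W) — all W, so L
(6,4): →(1,4)(W), (6,0)(W), (5,3)(W) — all W, so L
(7,1): →(2,1)(W), (6,0)(W) — all W, so L
(8,1): →(3,1)(W), (7,0)(W) — all W, so L
(8,3): →(3,3)(W), (7,2)(W) — all W, so L
(8,4): →(3,4)(W), (8,0)(W), (7,3)(W) — all W, so L
(9,1): →(4,1)(W), (8,0)(W) — all W, so L
(9,3): →(4,3)(W), (8,2)(W) — all W, so L
Every other cell has at least one move into one of the L cells above, so it is W.
L cells per row: a=0: 4, a=1: 2, a=2: 4, a=3: 3, a=4: 3, a=5: 2, a=6: 4, a=7: 1, a=8: 3, a=9: 2; total 28.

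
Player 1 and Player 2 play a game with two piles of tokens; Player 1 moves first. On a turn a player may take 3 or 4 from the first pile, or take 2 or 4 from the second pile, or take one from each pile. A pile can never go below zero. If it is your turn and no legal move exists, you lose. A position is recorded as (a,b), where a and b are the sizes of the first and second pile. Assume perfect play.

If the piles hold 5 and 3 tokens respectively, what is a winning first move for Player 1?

Positions with no move are L. A position that does have a move is losing for the player to move precisely when every available move leads to a winning position for the opponent. Fill in the labels:
No move ever increases a pile, so every position that can arise here has a ≤ 5 and b ≤ 3; it is enough to label the cells with 0 ≤ a ≤ 5 and 0 ≤ b ≤ 3.
Every move lowers a or b (never raises either), so fill the grid row by row in increasing a, and left to right within a row: each cell's successors are then already labelled.
      b=0  b=1  b=2  b=3
a=0:    L    L    W    W
a=1:    L    W    W    L
a=2:    L    W    W    L
a=3:    W    W    L    L
a=4:    W    W    L    W
a=5:    W    L    L    W
Cells with no legal move (terminal, hence L): (0,0), (0,1), (1,0), (2,0).
The remaining L cells, each justified by listing all of its moves:
(1,3): moves to (1,1)(W), (0,2)(W); every one is W ⇒ L
(2,3): moves to (2,1)(W), (1,2)(W); every one is W ⇒ L
(3,2): moves to (0,2)(W), (3,0)(W), (2,1)(W); every one is W ⇒ L
(3,3): moves to (0,3)(W), (3,1)(W), (2,2)(W); every one is W ⇒ L
(4,2): moves to (1,2)(W), (0,2)(W), (4,0)(W), (3,1)(W); every one is W ⇒ L
(5,1): moves to (2,1)(W), (1,1)(W), (4,0)(W); every one is W ⇒ L
(5,2): moves to (2,2)(W), (1,2)(W), (5,0)(W), (4,1)(W); every one is W ⇒ L
Every other cell has at least one move into one of the L cells above, so it is W.
From (5,3), the L positions reachable in one move are: (2,3), (1,3), (5,1), (4,2). Any move reaching one of these is winning.

Move to (2,3).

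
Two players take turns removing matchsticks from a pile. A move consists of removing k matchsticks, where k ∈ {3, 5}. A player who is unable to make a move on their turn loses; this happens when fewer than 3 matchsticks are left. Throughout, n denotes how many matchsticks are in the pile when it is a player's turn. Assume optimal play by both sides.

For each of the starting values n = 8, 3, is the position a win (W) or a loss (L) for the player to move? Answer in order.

8: L, 3: W

Use the standard recursion: the mover loses at a terminal position; elsewhere, the mover wins exactly when some move hands the opponent an L position.
n=0: no move → L
n=1: no move → L
n=2: no move → L
n=3: reaches L-position 0 → W
n=4: reaches L-position 1 → W
n=5: reaches L-position 2 → W
n=6: reaches L-position 1 → W
n=7: reaches L-position 2 → W
n=8: only reaches 5(W), 3(W), all W → L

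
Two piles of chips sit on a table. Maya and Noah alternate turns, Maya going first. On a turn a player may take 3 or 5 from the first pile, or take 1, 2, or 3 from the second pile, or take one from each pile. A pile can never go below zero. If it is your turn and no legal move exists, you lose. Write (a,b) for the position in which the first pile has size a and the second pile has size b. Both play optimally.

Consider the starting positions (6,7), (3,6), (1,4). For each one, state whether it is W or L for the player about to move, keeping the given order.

(6,7): W, (3,6): L, (1,4): L

Label each position W (a win for the player to move) or L (a loss). A position with no legal move is L; any other position is W exactly when some move reaches an L, and L when every move reaches a W.
No move ever increases a pile, so every position that can arise here has a ≤ 6 and b ≤ 7; it is enough to label the cells with 0 ≤ a ≤ 6 and 0 ≤ b ≤ 7.
Every move lowers a or b (never raises either), so fill the grid row by row in increasing a, and left to right within a row: each cell's successors are then already labelled.
      b=0  b=1  b=2  b=3  b=4  b=5  b=6  b=7
a=0:    L    W    W    W    L    W    W    W
a=1:    L    W    W    W    L    W    W    W
a=2:    L    W    W    W    L    W    W    W
a=3:    W    W    L    W    W    W    L    W
a=4:    W    L    W    W    W    L    W    W
a=5:    W    L    W    W    W    L    W    W
a=6:    W    L    W    W    W    L    W    W
Cells with no legal move (terminal, hence L): (0,0), (1,0), (2,0).
The remaining L cells, each justified by listing all of its moves:
(0,4): L (options (0,3)(W), (0,2)(W), (0,1)(W) are all W)
(1,4): L (options (1,3)(W), (1,2)(W), (1,1)(W), (0,3)(W) are all W)
(2,4): L (options (2,3)(W), (2,2)(W), (2,1)(W), (1,3)(W) are all W)
(3,2): L (options (0,2)(W), (3,1)(W), (3,0)(W), (2,1)(W) are all W)
(3,6): L (options (0,6)(W), (3,5)(W), (3,4)(W), (3,3)(W), (2,5)(W) are all W)
(4,1): L (options (1,1)(W), (4,0)(W), (3,0)(W) are all W)
(4,5): L (options (1,5)(W), (4,4)(W), (4,3)(W), (4,2)(W), (3,4)(W) are all W)
(5,1): L (options (2,1)(W), (0,1)(W), (5,0)(W), (4,0)(W) are all W)
(5,5): L (options (2,5)(W), (0,5)(W), (5,4)(W), (5,3)(W), (5,2)(W), (4,4)(W) are all W)
(6,1): L (options (3,1)(W), (1,1)(W), (6,0)(W), (5,0)(W) are all W)
(6,5): L (options (3,5)(W), (1,5)(W), (6,4)(W), (6,3)(W), (6,2)(W), (5,4)(W) are all W)
Every other cell has at least one move into one of the L cells above, so it is W.
(6,7): the move to (6,5) reaches an L cell, so W
(3,6): one of the L cells justified above, so L
(1,4): one of the L cells justified above, so L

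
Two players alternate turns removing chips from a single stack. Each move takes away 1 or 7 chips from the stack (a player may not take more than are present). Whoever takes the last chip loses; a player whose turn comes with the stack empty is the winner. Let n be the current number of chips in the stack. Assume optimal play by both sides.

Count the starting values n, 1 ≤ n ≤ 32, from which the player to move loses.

16

Use the standard recursion: the mover wins at a terminal position; elsewhere, the mover wins exactly when some move hands the opponent an L position.
n=0: no move; the opponent has just taken the last chip and therefore loses → W
n=1: only reaches 0(W), which is W → L
n=2: reaches L-position 1 → W
n=3: only reaches 2(W), which is W → L
n=4: reaches L-position 3 → W
n=5: only reaches 4(W), which is W → L
n=6: reaches L-position 5 → W
n=7: only reaches 6(W), 0(W), all W → L
n=8: reaches L-position 7 → W
n=9: only reaches 8(W), 2(W), all W → L
n=10: reaches L-position 9 → W
n=11: only reaches 10(W), 4(W), all W → L
n=12: reaches L-position 11 → W
n=13: only reaches 12(W), 6(W), all W → L
n=14: reaches L-position 13 → W
n=15: only reaches 14(W), 8(W), all W → L
n=16: reaches L-position 15 → W
n=17: only reaches 16(W), 10(W), all W → L
n=18: reaches L-position 17 → W
n=19: only reaches 18(W), 12(W), all W → L
n=20: reaches L-position 19 → W
n=21: only reaches 20(W), 14(W), all W → L
n=22: reaches L-position 21 → W
n=23: only reaches 22(W), 16(W), all W → L
n=24: reaches L-position 23 → W
n=25: only reaches 24(W), 18(W), all W → L
n=26: reaches L-position 25 → W
n=27: only reaches 26(W), 20(W), all W → L
n=28: reaches L-position 27 → W
n=29: only reaches 28(W), 22(W), all W → L
n=30: reaches L-position 29 → W
n=31: only reaches 30(W), 24(W), all W → L
n=32: reaches L-position 31 → W
L entries with 1 ≤ n ≤ 32 (the range starts at n=1): n = 1, 3, 5, 7, 9, 11, 13, 15, 17, 19, 21, 23, 25, 27, 29, 31; that makes 16.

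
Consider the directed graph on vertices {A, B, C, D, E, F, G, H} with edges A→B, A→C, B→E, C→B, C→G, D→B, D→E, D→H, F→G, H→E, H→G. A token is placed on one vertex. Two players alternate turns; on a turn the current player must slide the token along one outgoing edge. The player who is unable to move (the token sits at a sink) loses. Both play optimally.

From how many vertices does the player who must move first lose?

3

Build the W/L table. Terminal = L. A non-terminal position is W if it has a move to some L; otherwise it is L.
Every edge goes from a vertex to one that appears earlier in the order E, G, H, B, C, F, D, A, so processing vertices in that order labels each vertex after all of its successors.
E: no outgoing edge → L
G: no outgoing edge → L
H: reaches L-position G → W
B: reaches L-position E → W
C: reaches L-position G → W
F: reaches L-position G → W
D: reaches L-position E → W
A: only reaches C(W), B(W), all W → L
The L vertices are A, E, G; that is 3 in all.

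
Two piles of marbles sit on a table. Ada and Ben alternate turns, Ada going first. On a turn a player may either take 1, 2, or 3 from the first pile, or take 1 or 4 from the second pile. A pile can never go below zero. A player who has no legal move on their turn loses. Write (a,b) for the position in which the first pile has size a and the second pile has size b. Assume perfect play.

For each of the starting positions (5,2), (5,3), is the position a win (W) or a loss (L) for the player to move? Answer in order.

Classify positions by backward induction: terminal positions (no move available) are L. From any other position, the mover wins iff some move reaches an L.
No move ever increases a pile, so every position that can arise here has a ≤ 5 and b ≤ 3; it is enough to label the cells with 0 ≤ a ≤ 5 and 0 ≤ b ≤ 3.
Every move lowers a or b (never raises either), so fill the grid row by row in increasing a, and left to right within a row: each cell's successors are then already labelled.
      b=0  b=1  b=2  b=3
a=0:    L    W    L    W
a=1:    W    L    W    L
a=2:    W    W    W    W
a=3:    W    W    W    W
a=4:    L    W    L    W
a=5:    W    L    W    L
Cells with no legal move (terminal, hence L): (0,0).
The remaining L cells, each justified by listing all of its moves:
(0,2): only reaches (0,1)(W), which is W → L
(1,1): only reaches (0,1)(W), (1,0)(W), all W → L
(1,3): only reaches (0,3)(W), (1,2)(W), all W → L
(4,0): only reaches (3,0)(W), (2,0)(W), (1,0)(W), all W → L
(4,2): only reaches (3,2)(W), (2,2)(W), (1,2)(W), (4,1)(W), all W → L
(5,1): only reaches (4,1)(W), (3,1)(W), (2,1)(W), (5,0)(W), all W → L
(5,3): only reaches (4,3)(W), (3,3)(W), (2,3)(W), (5,2)(W), all W → L
Every other cell has at least one move into one of the L cells above, so it is W.
(5,2): the move to (4,2) reaches an L cell, so W
(5,3): one of the L cells justified above, so L

(5,2): W, (5,3): L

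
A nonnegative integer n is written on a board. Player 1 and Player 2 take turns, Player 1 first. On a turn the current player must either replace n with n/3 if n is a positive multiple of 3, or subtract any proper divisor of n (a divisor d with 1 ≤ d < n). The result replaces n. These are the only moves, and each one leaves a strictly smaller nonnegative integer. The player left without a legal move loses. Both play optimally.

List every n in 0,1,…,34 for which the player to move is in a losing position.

0, 1, 4, 7, 9, 11, 13, 15, 17, 19, 23, 25, 28, 31

Classify positions by backward induction: terminal positions (no move available) are L. From any other position, the mover wins iff some move reaches an L.
n=0: no move → L
n=1: no move → L
n=2: reaches L-position 1 → W
n=3: reaches L-position 1 → W
n=4: only reaches 2(W), 3(W), all W → L
n=5: reaches L-position 4 → W
n=6: reaches L-position 4 → W
n=7: only reaches 6(W), which is W → L
n=8: reaches L-position 4 → W
n=9: only reaches 3(W), 6(W), 8(W), all W → L
n=10: reaches L-position 9 → W
n=11: only reaches 10(W), which is W → L
n=12: reaches L-position 4 → W
n=13: only reaches 12(W), which is W → L
n=14: reaches L-position 7 → W
n=15: only reaches 5(W), 10(W), 12(W), 14(W), all W → L
n=16: reaches L-position 15 → W
n=17: only reaches 16(W), which is W → L
n=18: reaches L-position 9 → W
n=19: only reaches 18(W), which is W → L
n=20: reaches L-position 15 → W
n=21: reaches L-position 7 → W
n=22: reaches L-position 11 → W
n=23: only reaches 22(W), which is W → L
n=24: reaches L-position 23 → W
n=25: only reaches 20(W), 24(W), all W → L
n=26: reaches L-position 13 → W
n=27: reaches L-position 9 → W
n=28: only reaches 14(W), 21(W), 24(W), 26(W), 27(W), all W → L
n=29: reaches L-position 28 → W
n=30: reaches L-position 15 → W
n=31: only reaches 30(W), which is W → L
n=32: reaches L-position 28 → W
n=33: reaches L-position 11 → W
n=34: reaches L-position 17 → W
The losing starting values of n are exactly the entries labelled L in this table (14 of them).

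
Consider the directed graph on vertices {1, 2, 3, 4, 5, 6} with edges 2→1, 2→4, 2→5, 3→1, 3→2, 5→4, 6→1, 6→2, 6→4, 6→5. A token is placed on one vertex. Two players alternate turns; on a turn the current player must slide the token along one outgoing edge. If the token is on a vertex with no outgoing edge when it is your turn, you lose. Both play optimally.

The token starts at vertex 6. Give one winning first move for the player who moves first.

Positions with no move are L. A position that does have a move is losing for the player to move precisely when every available move leads to a winning position for the opponent. Fill in the labels:
Every edge goes from a vertex to one that appears earlier in the order 4, 1, 5, 2, 6, 3, so processing vertices in that order labels each vertex after all of its successors.
4: no outgoing edge → L
1: no outgoing edge → L
5: reaches L-position 4 → W
2: reaches L-position 1 → W
6: reaches L-position 1 → W
3: reaches L-position 1 → W
From 6, the L positions reachable in one move are: 1, 4. Any move reaching one of these is winning.

Move to 1.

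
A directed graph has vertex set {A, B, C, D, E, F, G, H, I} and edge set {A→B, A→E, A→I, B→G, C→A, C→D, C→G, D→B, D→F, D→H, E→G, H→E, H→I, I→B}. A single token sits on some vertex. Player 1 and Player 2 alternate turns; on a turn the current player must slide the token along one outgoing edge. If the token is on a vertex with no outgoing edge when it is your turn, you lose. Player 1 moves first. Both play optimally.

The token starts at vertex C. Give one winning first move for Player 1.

Compute win/loss labels from the base case upward. A position with no move is L. Any other position is W if it can reach an L in one move, else L.
Every edge goes from a vertex to one that appears earlier in the order F, G, E, B, I, A, H, D, C, so processing vertices in that order labels each vertex after all of its successors.
F: no outgoing edge → L
G: no outgoing edge → L
E: can move to G, which is L ⇒ W
B: can move to G, which is L ⇒ W
I: the only move is to B(W), a W ⇒ L
A: can move to I, which is L ⇒ W
H: can move to I, which is L ⇒ W
D: can move to F, which is L ⇒ W
C: can move to G, which is L ⇒ W
From C, the L positions reachable in one move are: G.

Move to G.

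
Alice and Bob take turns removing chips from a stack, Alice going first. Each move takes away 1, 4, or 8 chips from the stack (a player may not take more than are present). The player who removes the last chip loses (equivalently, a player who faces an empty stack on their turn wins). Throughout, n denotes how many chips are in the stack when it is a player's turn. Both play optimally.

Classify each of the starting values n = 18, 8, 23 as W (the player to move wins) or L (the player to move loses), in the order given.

Build the W/L table. Terminal = W. A non-terminal position is W if it has a move to some L; otherwise it is L.
n=0: no move; the opponent has just taken the last chip and therefore loses → W
n=1: the only move is to 0(W), a W ⇒ L
n=2: can move to 1, which is L ⇒ W
n=3: the only move is to 2(W), a W ⇒ L
n=4: can move to 3, which is L ⇒ W
n=5: can move to 1, which is L ⇒ W
n=6: moves to 5(W), 2(W); every one is W ⇒ L
n=7: can move to 6, which is L ⇒ W
n=8: moves to 7(W), 4(W), 0(W); every one is W ⇒ L
n=9: can move to 8, which is L ⇒ W
n=10: can move to 6, which is L ⇒ W
n=11: can move to 3, which is L ⇒ W
n=12: can move to 8, which is L ⇒ W
n=13: moves to 12(W), 9(W), 5(W); every one is W ⇒ L
n=14: can move to 13, which is L ⇒ W
n=15: moves to 14(W), 11(W), 7(W); every one is W ⇒ L
n=16: can move to 15, which is L ⇒ W
n=17: can move to 13, which is L ⇒ W
n=18: moves to 17(W), 14(W), 10(W); every one is W ⇒ L
n=19: can move to 18, which is L ⇒ W
n=20: moves to 19(W), 16(W), 12(W); every one is W ⇒ L
n=21: can move to 20, which is L ⇒ W
n=22: can move to 18, which is L ⇒ W
n=23: can move to 15, which is L ⇒ W

18: L, 8: L, 23: W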